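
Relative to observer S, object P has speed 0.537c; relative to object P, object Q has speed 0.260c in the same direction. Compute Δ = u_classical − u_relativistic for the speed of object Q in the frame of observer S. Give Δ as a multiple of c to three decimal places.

Δ = 0.098c

Galilean: u_cl = 0.260 + 0.537 = 0.7970.
Relativistic: u_rel = (0.260 + 0.537) / (1 + 0.260·0.537) = 0.7970/1.1396 = 0.6994.
Δ = 0.7970 − 0.6994 = 0.0976.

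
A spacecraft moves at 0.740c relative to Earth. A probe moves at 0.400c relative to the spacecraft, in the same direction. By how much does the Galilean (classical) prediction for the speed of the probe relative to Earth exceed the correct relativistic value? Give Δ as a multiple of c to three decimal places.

Galilean: u_cl = 0.400 + 0.740 = 1.1400.
Relativistic: u_rel = (0.400 + 0.740) / (1 + 0.400·0.740) = 1.1400/1.2960 = 0.8796.
Δ = 1.1400 − 0.8796 = 0.2604.
(The classical prediction exceeds c; the relativistic result does not.)

Δ = 0.260c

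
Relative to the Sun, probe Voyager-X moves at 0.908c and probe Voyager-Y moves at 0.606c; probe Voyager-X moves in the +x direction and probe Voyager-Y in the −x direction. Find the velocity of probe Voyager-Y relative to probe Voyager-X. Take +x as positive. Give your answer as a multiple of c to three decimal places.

-0.977c

β_A = 0.908, β_B = -0.606.
Transform to A's frame with the inverse velocity-addition law: u' = (u − v)/(1 − uv/c²), taking u = β_B and v = β_A.
u' = (-0.606 − 0.908) / (1 − (0.908)(-0.606)) = -1.5140/1.5502 = -0.9766.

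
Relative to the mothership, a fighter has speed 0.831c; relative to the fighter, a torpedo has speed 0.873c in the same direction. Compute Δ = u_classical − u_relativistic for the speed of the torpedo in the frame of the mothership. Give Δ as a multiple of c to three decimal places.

Galilean: u_cl = 0.873 + 0.831 = 1.7040.
Relativistic: u_rel = (0.873 + 0.831) / (1 + 0.873·0.831) = 1.7040/1.7255 = 0.9876.
Δ = 1.7040 − 0.9876 = 0.7164.
(The classical prediction exceeds c; the relativistic result does not.)

Δ = 0.716c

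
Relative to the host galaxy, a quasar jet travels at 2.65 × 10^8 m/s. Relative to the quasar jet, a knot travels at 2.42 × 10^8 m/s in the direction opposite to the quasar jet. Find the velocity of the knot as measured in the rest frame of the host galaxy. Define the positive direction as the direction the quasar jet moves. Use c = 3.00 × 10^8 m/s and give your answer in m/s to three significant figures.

+8.00 × 10^7 m/s

In units of c (dividing by 3.00 × 10^8 m/s): v = 0.883, u' = -0.807.
u = (u' + v)/(1 + u'v/c²):
u = (-0.807 + 0.883) / (1 + (-0.807)·0.883) = 0.0767/0.2874 = 0.2667
(Galilean addition would give +0.077c.)
Converting back: u = 0.2667 × 3.00 × 10^8 m/s.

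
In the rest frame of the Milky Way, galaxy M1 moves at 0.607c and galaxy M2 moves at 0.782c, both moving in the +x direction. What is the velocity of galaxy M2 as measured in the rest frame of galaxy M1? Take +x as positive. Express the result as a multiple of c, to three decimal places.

+0.333c

β_A = 0.607, β_B = 0.782.
Transform to A's frame with the inverse velocity-addition law: u' = (u − v)/(1 − uv/c²), taking u = β_B and v = β_A.
u' = (0.782 − 0.607) / (1 − (0.607)(0.782)) = 0.1750/0.5253 = 0.3331.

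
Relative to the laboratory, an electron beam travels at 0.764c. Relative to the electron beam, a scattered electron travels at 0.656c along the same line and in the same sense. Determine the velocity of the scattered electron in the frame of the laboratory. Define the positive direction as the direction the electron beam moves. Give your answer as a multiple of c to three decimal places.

With v = 0.764 and u' = 0.656 (in units of c),
u = (u' + v)/(1 + u'v/c²):
u = (0.656 + 0.764) / (1 + 0.656·0.764) = 1.4200/1.5012 = 0.9459
(Galilean addition would give +1.420c, exceeding c.)

0.946c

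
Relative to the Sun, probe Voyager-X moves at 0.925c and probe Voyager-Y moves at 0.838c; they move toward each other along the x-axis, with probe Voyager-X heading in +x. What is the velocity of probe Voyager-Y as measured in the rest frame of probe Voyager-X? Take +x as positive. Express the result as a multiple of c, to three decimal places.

-0.993c

β_A = 0.925, β_B = -0.838.
Transform to A's frame with the inverse velocity-addition law: u' = (u − v)/(1 − uv/c²), taking u = β_B and v = β_A.
u' = (-0.838 − 0.925) / (1 − (0.925)(-0.838)) = -1.7630/1.7752 = -0.9932.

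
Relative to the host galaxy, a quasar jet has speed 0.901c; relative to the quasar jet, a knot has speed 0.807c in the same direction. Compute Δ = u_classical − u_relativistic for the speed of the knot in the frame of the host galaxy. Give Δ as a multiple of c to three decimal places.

Galilean: u_cl = 0.807 + 0.901 = 1.7080.
Relativistic: u_rel = (0.807 + 0.901) / (1 + 0.807·0.901) = 1.7080/1.7271 = 0.9889.
Δ = 1.7080 − 0.9889 = 0.7191.
(The classical prediction exceeds c; the relativistic result does not.)

Δ = 0.719c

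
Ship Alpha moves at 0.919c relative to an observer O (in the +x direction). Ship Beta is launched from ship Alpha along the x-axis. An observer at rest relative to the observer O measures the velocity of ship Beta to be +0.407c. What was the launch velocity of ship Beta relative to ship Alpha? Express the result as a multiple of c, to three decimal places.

Invert the composition law: u' = (u − v)/(1 − uv/c²).
u' = (0.407 − 0.919) / (1 − (0.407)(0.919)) = -0.5120/0.6260 = -0.8179.

-0.818c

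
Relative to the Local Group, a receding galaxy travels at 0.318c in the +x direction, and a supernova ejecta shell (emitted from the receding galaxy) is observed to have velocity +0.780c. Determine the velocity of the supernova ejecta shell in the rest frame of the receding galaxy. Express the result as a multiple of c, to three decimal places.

+0.614c

Invert the composition law: u' = (u − v)/(1 − uv/c²).
u' = (0.780 − 0.318) / (1 − (0.780)(0.318)) = 0.4620/0.7520 = 0.6144.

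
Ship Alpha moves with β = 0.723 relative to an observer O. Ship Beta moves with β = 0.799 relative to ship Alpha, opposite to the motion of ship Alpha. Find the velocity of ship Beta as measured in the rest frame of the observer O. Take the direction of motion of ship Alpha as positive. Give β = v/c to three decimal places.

β = -0.180

With v = 0.723 and u' = -0.799 (in units of c),
u = (u' + v)/(1 + u'v/c²):
u = (-0.799 + 0.723) / (1 + (-0.799)·0.723) = -0.0760/0.4223 = -0.1800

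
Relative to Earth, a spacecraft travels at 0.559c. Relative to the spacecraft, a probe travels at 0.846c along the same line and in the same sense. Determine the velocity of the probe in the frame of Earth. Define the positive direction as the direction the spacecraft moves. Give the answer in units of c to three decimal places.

0.954c

With v = 0.559 and u' = 0.846 (in units of c),
u = (u' + v)/(1 + u'v/c²):
u = (0.846 + 0.559) / (1 + 0.846·0.559) = 1.4050/1.4729 = 0.9539
(Galilean addition would give +1.405c, exceeding c.)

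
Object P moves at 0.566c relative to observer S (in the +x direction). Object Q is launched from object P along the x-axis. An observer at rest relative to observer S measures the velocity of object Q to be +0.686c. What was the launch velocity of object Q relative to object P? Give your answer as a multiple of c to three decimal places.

Invert the composition law: u' = (u − v)/(1 − uv/c²).
u' = (0.686 − 0.566) / (1 − (0.686)(0.566)) = 0.1200/0.6117 = 0.1962.

+0.196c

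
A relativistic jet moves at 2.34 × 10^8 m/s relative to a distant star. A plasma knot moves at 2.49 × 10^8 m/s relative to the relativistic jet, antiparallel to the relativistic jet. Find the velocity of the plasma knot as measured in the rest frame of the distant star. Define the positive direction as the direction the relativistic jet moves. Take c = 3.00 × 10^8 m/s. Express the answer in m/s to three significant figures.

In units of c (dividing by 3.00 × 10^8 m/s): v = 0.780, u' = -0.830.
u = (u' + v)/(1 + u'v/c²):
u = (-0.830 + 0.780) / (1 + (-0.830)·0.780) = -0.0500/0.3526 = -0.1418
(Galilean addition would give -0.050c.)
Converting back: u = -0.1418 × 3.00 × 10^8 m/s.

-4.25 × 10^7 m/s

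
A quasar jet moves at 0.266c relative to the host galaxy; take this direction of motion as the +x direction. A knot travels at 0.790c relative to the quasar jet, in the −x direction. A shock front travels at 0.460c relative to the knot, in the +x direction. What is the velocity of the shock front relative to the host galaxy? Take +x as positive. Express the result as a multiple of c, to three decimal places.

Apply u = (u' + v)/(1 + u'v/c²) successively, working outward toward the host galaxy.
Start: velocity of the quasar jet relative to the host galaxy = 0.2660c.
Compose with the knot (u' = -0.790 in the quasar jet frame): u_1 = (-0.790 + 0.266) / (1 + (-0.790)·0.266) = -0.5240/0.7899 = -0.6634.
Compose with the shock front (u' = 0.460 in the knot frame): u_2 = (0.460 + (-0.663)) / (1 + 0.460·(-0.663)) = -0.2034/0.6948 = -0.2927.

-0.293c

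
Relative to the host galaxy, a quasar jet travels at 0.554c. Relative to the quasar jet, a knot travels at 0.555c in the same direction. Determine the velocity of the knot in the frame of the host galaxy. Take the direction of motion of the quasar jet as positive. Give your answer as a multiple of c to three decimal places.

0.848c

With v = 0.554 and u' = 0.555 (in units of c),
u = (u' + v)/(1 + u'v/c²):
u = (0.555 + 0.554) / (1 + 0.555·0.554) = 1.1090/1.3075 = 0.8482
(Galilean addition would give +1.109c, exceeding c.)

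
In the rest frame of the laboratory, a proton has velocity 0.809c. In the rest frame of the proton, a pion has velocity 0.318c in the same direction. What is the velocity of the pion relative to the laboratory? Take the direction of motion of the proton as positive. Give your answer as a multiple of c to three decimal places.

0.896c

With v = 0.809 and u' = 0.318 (in units of c),
u = (u' + v)/(1 + u'v/c²):
u = (0.318 + 0.809) / (1 + 0.318·0.809) = 1.1270/1.2573 = 0.8964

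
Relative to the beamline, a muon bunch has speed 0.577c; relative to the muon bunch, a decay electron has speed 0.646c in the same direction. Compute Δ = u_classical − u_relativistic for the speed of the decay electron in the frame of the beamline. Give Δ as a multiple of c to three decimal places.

Galilean: u_cl = 0.646 + 0.577 = 1.2230.
Relativistic: u_rel = (0.646 + 0.577) / (1 + 0.646·0.577) = 1.2230/1.3727 = 0.8909.
Δ = 1.2230 − 0.8909 = 0.3321.
(The classical prediction exceeds c; the relativistic result does not.)

Δ = 0.332c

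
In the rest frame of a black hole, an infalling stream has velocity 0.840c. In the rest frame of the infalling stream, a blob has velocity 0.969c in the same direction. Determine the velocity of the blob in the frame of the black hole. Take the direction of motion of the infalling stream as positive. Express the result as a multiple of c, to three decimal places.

With v = 0.840 and u' = 0.969 (in units of c),
u = (u' + v)/(1 + u'v/c²):
u = (0.969 + 0.840) / (1 + 0.969·0.840) = 1.8090/1.8140 = 0.9973

0.997c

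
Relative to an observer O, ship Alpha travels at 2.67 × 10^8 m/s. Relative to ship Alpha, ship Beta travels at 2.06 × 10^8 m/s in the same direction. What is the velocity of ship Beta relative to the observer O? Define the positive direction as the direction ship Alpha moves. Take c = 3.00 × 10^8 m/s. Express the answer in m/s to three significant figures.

In units of c (dividing by 3.00 × 10^8 m/s): v = 0.890, u' = 0.687.
u = (u' + v)/(1 + u'v/c²):
u = (0.687 + 0.890) / (1 + 0.687·0.890) = 1.5767/1.6111 = 0.9786
(Galilean addition would give +1.577c, exceeding c.)
Converting back: u = 0.9786 × 3.00 × 10^8 m/s.

2.94 × 10^8 m/s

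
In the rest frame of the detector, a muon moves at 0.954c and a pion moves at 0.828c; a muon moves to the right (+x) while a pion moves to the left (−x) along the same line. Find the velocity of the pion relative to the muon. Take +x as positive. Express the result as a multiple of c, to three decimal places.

-0.996c

β_A = 0.954, β_B = -0.828.
Transform to A's frame with the inverse velocity-addition law: u' = (u − v)/(1 − uv/c²), taking u = β_B and v = β_A.
u' = (-0.828 − 0.954) / (1 − (0.954)(-0.828)) = -1.7820/1.7899 = -0.9956.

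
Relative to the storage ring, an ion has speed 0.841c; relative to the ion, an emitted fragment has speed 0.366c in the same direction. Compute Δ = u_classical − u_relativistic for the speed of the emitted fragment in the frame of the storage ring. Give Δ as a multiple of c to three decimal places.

Δ = 0.284c

Galilean: u_cl = 0.366 + 0.841 = 1.2070.
Relativistic: u_rel = (0.366 + 0.841) / (1 + 0.366·0.841) = 1.2070/1.3078 = 0.9229.
Δ = 1.2070 − 0.9229 = 0.2841.
(The classical prediction exceeds c; the relativistic result does not.)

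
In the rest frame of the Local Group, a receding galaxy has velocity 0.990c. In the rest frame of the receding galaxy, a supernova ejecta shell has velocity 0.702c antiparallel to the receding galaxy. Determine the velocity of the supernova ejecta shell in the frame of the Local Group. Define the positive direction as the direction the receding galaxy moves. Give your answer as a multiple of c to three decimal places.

With v = 0.990 and u' = -0.702 (in units of c),
u = (u' + v)/(1 + u'v/c²):
u = (-0.702 + 0.990) / (1 + (-0.702)·0.990) = 0.2880/0.3050 = 0.9442
(Galilean addition would give +0.288c.)

+0.944c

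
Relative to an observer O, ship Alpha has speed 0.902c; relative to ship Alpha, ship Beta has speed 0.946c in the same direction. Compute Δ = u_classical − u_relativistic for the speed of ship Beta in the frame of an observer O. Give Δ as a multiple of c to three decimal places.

Galilean: u_cl = 0.946 + 0.902 = 1.8480.
Relativistic: u_rel = (0.946 + 0.902) / (1 + 0.946·0.902) = 1.8480/1.8533 = 0.9971.
Δ = 1.8480 − 0.9971 = 0.8509.
(The classical prediction exceeds c; the relativistic result does not.)

Δ = 0.851c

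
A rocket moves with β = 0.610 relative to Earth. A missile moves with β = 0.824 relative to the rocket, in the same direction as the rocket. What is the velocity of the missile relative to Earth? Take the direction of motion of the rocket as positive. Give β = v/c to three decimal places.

β = 0.954

With v = 0.610 and u' = 0.824 (in units of c),
u = (u' + v)/(1 + u'v/c²):
u = (0.824 + 0.610) / (1 + 0.824·0.610) = 1.4340/1.5026 = 0.9543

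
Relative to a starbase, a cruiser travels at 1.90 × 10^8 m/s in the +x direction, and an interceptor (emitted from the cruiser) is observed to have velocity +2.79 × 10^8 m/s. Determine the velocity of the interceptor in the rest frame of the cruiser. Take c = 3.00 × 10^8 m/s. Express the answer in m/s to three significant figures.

+2.17 × 10^8 m/s

v = 0.633c, u = 0.930c.
Invert the composition law: u' = (u − v)/(1 − uv/c²).
u' = (0.930 − 0.633) / (1 − (0.930)(0.633)) = 0.2967/0.4110 = 0.7218.
u' = 0.7218 × 3.00 × 10^8 m/s.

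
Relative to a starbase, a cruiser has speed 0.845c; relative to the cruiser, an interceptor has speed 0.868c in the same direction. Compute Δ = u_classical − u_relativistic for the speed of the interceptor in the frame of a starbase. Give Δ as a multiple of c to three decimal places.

Δ = 0.725c

Galilean: u_cl = 0.868 + 0.845 = 1.7130.
Relativistic: u_rel = (0.868 + 0.845) / (1 + 0.868·0.845) = 1.7130/1.7335 = 0.9882.
Δ = 1.7130 − 0.9882 = 0.7248.
(The classical prediction exceeds c; the relativistic result does not.)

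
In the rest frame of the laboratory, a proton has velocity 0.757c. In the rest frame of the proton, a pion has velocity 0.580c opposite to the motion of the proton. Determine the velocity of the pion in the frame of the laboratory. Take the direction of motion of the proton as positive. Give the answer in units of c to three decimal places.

+0.316c

With v = 0.757 and u' = -0.580 (in units of c),
u = (u' + v)/(1 + u'v/c²):
u = (-0.580 + 0.757) / (1 + (-0.580)·0.757) = 0.1770/0.5609 = 0.3155
(Galilean addition would give +0.177c.)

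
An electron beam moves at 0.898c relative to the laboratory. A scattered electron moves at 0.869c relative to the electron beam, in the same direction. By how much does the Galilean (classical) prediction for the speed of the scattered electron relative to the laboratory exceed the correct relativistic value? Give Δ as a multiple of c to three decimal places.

Δ = 0.775c

Galilean: u_cl = 0.869 + 0.898 = 1.7670.
Relativistic: u_rel = (0.869 + 0.898) / (1 + 0.869·0.898) = 1.7670/1.7804 = 0.9925.
Δ = 1.7670 − 0.9925 = 0.7745.
(The classical prediction exceeds c; the relativistic result does not.)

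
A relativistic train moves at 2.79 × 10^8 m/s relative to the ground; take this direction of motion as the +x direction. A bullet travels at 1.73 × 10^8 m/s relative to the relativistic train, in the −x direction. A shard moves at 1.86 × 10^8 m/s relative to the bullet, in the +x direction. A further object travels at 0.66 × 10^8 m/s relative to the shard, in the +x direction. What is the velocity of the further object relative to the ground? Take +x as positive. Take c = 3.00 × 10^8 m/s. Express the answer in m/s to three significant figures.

Apply u = (u' + v)/(1 + u'v/c²) successively, working outward toward the ground.
(Dividing each given speed by c = 3.00 × 10^8 m/s to work in units of c.)
Start: velocity of the relativistic train relative to the ground = 0.9300c.
Compose with the bullet (u' = -0.577 in the relativistic train frame): u_1 = (-0.577 + 0.930) / (1 + (-0.577)·0.930) = 0.3533/0.4637 = 0.7620.
Compose with the shard (u' = 0.620 in the bullet frame): u_2 = (0.620 + 0.762) / (1 + 0.620·0.762) = 1.3820/1.4724 = 0.9386.
Compose with the further object (u' = 0.220 in the shard frame): u_3 = (0.220 + 0.939) / (1 + 0.220·0.939) = 1.1586/1.2065 = 0.9603.
So u = 0.9603 × 3.00 × 10^8 m/s.

+2.88 × 10^8 m/s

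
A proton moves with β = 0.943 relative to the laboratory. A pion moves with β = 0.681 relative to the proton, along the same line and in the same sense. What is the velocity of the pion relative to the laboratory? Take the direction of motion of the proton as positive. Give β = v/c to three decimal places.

β = 0.989

With v = 0.943 and u' = 0.681 (in units of c),
u = (u' + v)/(1 + u'v/c²):
u = (0.681 + 0.943) / (1 + 0.681·0.943) = 1.6240/1.6422 = 0.9889
(Galilean addition would give +1.624c, exceeding c.)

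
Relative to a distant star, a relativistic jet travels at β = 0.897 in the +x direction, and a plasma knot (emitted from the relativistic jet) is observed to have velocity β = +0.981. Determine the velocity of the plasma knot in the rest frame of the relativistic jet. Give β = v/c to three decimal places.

Invert the composition law: u' = (u − v)/(1 − uv/c²).
u' = (0.981 − 0.897) / (1 − (0.981)(0.897)) = 0.0840/0.1200 = 0.6997.

β = +0.700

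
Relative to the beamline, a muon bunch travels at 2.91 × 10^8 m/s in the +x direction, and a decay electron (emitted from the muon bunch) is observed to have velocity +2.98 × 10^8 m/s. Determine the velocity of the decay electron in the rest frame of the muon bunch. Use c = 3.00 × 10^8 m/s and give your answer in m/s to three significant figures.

+1.92 × 10^8 m/s

v = 0.970c, u = 0.993c.
Invert the composition law: u' = (u − v)/(1 − uv/c²).
u' = (0.993 − 0.970) / (1 − (0.993)(0.970)) = 0.0233/0.0365 = 0.6399.
u' = 0.6399 × 3.00 × 10^8 m/s.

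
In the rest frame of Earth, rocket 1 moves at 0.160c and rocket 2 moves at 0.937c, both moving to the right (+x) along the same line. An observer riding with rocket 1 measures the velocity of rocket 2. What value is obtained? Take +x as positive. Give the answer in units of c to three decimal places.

β_A = 0.160, β_B = 0.937.
Transform to A's frame with the inverse velocity-addition law: u' = (u − v)/(1 − uv/c²), taking u = β_B and v = β_A.
u' = (0.937 − 0.160) / (1 − (0.160)(0.937)) = 0.7770/0.8501 = 0.9140.

+0.914c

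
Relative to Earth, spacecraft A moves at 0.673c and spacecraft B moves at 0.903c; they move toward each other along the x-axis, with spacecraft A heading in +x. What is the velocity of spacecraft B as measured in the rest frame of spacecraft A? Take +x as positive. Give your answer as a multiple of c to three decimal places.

β_A = 0.673, β_B = -0.903.
Transform to A's frame with the inverse velocity-addition law: u' = (u − v)/(1 − uv/c²), taking u = β_B and v = β_A.
u' = (-0.903 − 0.673) / (1 − (0.673)(-0.903)) = -1.5760/1.6077 = -0.9803.

-0.980c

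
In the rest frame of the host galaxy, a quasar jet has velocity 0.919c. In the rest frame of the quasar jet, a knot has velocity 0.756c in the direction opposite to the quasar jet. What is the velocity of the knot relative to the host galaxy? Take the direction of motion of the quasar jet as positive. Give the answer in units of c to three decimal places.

With v = 0.919 and u' = -0.756 (in units of c),
u = (u' + v)/(1 + u'v/c²):
u = (-0.756 + 0.919) / (1 + (-0.756)·0.919) = 0.1630/0.3052 = 0.5340

+0.534c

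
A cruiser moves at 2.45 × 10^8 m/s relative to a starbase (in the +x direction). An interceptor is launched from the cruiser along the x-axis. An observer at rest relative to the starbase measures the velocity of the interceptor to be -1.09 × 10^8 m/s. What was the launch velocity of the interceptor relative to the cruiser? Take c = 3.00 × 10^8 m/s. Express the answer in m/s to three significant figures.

-2.73 × 10^8 m/s

v = 0.817c, u = -0.363c.
Invert the composition law: u' = (u − v)/(1 − uv/c²).
u' = (-0.363 − 0.817) / (1 − (-0.363)(0.817)) = -1.1800/1.2967 = -0.9100.
u' = -0.9100 × 3.00 × 10^8 m/s.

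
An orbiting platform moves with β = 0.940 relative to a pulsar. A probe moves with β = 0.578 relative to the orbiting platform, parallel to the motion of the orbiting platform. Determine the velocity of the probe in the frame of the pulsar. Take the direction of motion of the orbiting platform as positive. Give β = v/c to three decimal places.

With v = 0.940 and u' = 0.578 (in units of c),
u = (u' + v)/(1 + u'v/c²):
u = (0.578 + 0.940) / (1 + 0.578·0.940) = 1.5180/1.5433 = 0.9836
(Galilean addition would give +1.518c, exceeding c.)

β = 0.984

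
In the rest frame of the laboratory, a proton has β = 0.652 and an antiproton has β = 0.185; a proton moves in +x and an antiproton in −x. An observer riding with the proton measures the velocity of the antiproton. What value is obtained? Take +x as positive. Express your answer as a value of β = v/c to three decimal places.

β_A = 0.652, β_B = -0.185.
Transform to A's frame with the inverse velocity-addition law: u' = (u − v)/(1 − uv/c²), taking u = β_B and v = β_A.
u' = (-0.185 − 0.652) / (1 − (0.652)(-0.185)) = -0.8370/1.1206 = -0.7469.

β = -0.747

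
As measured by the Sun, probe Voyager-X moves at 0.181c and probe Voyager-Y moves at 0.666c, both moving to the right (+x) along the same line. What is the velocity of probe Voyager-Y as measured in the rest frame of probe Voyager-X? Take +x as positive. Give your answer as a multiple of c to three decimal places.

β_A = 0.181, β_B = 0.666.
Transform to A's frame with the inverse velocity-addition law: u' = (u − v)/(1 − uv/c²), taking u = β_B and v = β_A.
u' = (0.666 − 0.181) / (1 − (0.181)(0.666)) = 0.4850/0.8795 = 0.5515.

+0.551c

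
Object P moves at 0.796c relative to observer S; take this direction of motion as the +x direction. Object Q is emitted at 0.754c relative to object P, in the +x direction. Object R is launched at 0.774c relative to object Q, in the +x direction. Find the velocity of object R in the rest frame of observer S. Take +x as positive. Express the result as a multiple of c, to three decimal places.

0.996c

Apply u = (u' + v)/(1 + u'v/c²) successively, working outward toward observer S.
Start: velocity of object P relative to observer S = 0.7960c.
Compose with object Q (u' = 0.754 in object P frame): u_1 = (0.754 + 0.796) / (1 + 0.754·0.796) = 1.5500/1.6002 = 0.9686.
Compose with object R (u' = 0.774 in object Q frame): u_2 = (0.774 + 0.969) / (1 + 0.774·0.969) = 1.7426/1.7497 = 0.9959.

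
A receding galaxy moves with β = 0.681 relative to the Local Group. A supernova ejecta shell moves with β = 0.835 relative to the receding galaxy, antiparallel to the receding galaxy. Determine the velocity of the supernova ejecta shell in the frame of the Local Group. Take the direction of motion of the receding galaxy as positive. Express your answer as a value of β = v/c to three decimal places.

β = -0.357

With v = 0.681 and u' = -0.835 (in units of c),
u = (u' + v)/(1 + u'v/c²):
u = (-0.835 + 0.681) / (1 + (-0.835)·0.681) = -0.1540/0.4314 = -0.3570
(Galilean addition would give -0.154c.)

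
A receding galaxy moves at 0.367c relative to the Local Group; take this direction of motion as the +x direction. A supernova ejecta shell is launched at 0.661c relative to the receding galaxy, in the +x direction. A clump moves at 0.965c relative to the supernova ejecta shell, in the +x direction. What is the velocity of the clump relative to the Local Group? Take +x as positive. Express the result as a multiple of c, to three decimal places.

0.997c

Apply u = (u' + v)/(1 + u'v/c²) successively, working outward toward the Local Group.
Start: velocity of the receding galaxy relative to the Local Group = 0.3670c.
Compose with the supernova ejecta shell (u' = 0.661 in the receding galaxy frame): u_1 = (0.661 + 0.367) / (1 + 0.661·0.367) = 1.0280/1.2426 = 0.8273.
Compose with the clump (u' = 0.965 in the supernova ejecta shell frame): u_2 = (0.965 + 0.827) / (1 + 0.965·0.827) = 1.7923/1.7984 = 0.9966.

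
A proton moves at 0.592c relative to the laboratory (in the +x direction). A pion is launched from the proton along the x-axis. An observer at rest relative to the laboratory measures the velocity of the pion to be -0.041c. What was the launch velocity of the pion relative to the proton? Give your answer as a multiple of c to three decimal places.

-0.618c

Invert the composition law: u' = (u − v)/(1 − uv/c²).
u' = (-0.041 − 0.592) / (1 − (-0.041)(0.592)) = -0.6330/1.0243 = -0.6180.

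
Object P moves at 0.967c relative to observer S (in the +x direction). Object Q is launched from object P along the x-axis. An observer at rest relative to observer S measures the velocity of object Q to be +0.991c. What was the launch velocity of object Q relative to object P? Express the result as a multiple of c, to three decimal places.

+0.575c

Invert the composition law: u' = (u − v)/(1 − uv/c²).
u' = (0.991 − 0.967) / (1 − (0.991)(0.967)) = 0.0240/0.0417 = 0.5755.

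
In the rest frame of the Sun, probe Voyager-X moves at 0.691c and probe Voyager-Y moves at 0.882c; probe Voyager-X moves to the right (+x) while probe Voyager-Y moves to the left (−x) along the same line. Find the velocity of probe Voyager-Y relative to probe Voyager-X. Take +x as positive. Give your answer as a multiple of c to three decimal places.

β_A = 0.691, β_B = -0.882.
Transform to A's frame with the inverse velocity-addition law: u' = (u − v)/(1 − uv/c²), taking u = β_B and v = β_A.
u' = (-0.882 − 0.691) / (1 − (0.691)(-0.882)) = -1.5730/1.6095 = -0.9773.

-0.977c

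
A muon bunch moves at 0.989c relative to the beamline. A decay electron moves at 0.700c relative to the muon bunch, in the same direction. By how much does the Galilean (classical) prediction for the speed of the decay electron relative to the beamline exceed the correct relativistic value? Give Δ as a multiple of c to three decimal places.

Δ = 0.691c

Galilean: u_cl = 0.700 + 0.989 = 1.6890.
Relativistic: u_rel = (0.700 + 0.989) / (1 + 0.700·0.989) = 1.6890/1.6923 = 0.9980.
Δ = 1.6890 − 0.9980 = 0.6910.
(The classical prediction exceeds c; the relativistic result does not.)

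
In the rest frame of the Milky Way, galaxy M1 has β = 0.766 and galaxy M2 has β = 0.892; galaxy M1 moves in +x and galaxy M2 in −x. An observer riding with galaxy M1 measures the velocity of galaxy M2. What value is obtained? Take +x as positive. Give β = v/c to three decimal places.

β_A = 0.766, β_B = -0.892.
Transform to A's frame with the inverse velocity-addition law: u' = (u − v)/(1 − uv/c²), taking u = β_B and v = β_A.
u' = (-0.892 − 0.766) / (1 − (0.766)(-0.892)) = -1.6580/1.6833 = -0.9850.

β = -0.985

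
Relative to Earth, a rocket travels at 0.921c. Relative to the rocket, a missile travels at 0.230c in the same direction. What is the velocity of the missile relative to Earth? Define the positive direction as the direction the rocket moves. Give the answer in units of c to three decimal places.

0.950c

With v = 0.921 and u' = 0.230 (in units of c),
u = (u' + v)/(1 + u'v/c²):
u = (0.230 + 0.921) / (1 + 0.230·0.921) = 1.1510/1.2118 = 0.9498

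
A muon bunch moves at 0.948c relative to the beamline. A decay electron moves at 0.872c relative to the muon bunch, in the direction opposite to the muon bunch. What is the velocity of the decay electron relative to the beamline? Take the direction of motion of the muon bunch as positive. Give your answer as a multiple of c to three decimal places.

+0.438c

With v = 0.948 and u' = -0.872 (in units of c),
u = (u' + v)/(1 + u'v/c²):
u = (-0.872 + 0.948) / (1 + (-0.872)·0.948) = 0.0760/0.1733 = 0.4384
(Galilean addition would give +0.076c.)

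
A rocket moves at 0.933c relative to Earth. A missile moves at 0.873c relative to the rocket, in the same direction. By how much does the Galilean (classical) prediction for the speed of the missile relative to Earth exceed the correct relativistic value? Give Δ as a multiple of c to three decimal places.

Galilean: u_cl = 0.873 + 0.933 = 1.8060.
Relativistic: u_rel = (0.873 + 0.933) / (1 + 0.873·0.933) = 1.8060/1.8145 = 0.9953.
Δ = 1.8060 − 0.9953 = 0.8107.
(The classical prediction exceeds c; the relativistic result does not.)

Δ = 0.811c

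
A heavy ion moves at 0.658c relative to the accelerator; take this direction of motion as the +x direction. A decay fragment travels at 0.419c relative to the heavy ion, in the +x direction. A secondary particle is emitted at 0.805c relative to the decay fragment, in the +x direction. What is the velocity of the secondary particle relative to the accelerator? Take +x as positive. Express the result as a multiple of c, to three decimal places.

Apply u = (u' + v)/(1 + u'v/c²) successively, working outward toward the accelerator.
Start: velocity of the heavy ion relative to the accelerator = 0.6580c.
Compose with the decay fragment (u' = 0.419 in the heavy ion frame): u_1 = (0.419 + 0.658) / (1 + 0.419·0.658) = 1.0770/1.2757 = 0.8442.
Compose with the secondary particle (u' = 0.805 in the decay fragment frame): u_2 = (0.805 + 0.844) / (1 + 0.805·0.844) = 1.6492/1.6796 = 0.9819.

0.982c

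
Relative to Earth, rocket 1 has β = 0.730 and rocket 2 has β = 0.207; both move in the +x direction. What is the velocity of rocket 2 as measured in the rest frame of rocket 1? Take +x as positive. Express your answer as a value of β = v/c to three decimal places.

β_A = 0.730, β_B = 0.207.
Transform to A's frame with the inverse velocity-addition law: u' = (u − v)/(1 − uv/c²), taking u = β_B and v = β_A.
u' = (0.207 − 0.730) / (1 − (0.730)(0.207)) = -0.5230/0.8489 = -0.6161.

β = -0.616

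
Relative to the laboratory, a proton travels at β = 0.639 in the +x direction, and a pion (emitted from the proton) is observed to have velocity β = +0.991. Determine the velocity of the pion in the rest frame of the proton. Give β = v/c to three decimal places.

Invert the composition law: u' = (u − v)/(1 − uv/c²).
u' = (0.991 − 0.639) / (1 − (0.991)(0.639)) = 0.3520/0.3668 = 0.9598.

β = +0.960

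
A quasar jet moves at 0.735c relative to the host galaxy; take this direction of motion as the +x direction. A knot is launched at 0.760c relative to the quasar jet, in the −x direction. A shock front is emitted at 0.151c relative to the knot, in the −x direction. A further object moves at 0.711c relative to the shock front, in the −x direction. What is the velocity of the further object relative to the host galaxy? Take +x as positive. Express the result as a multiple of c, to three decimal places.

-0.800c

Apply u = (u' + v)/(1 + u'v/c²) successively, working outward toward the host galaxy.
Start: velocity of the quasar jet relative to the host galaxy = 0.7350c.
Compose with the knot (u' = -0.760 in the quasar jet frame): u_1 = (-0.760 + 0.735) / (1 + (-0.760)·0.735) = -0.0250/0.4414 = -0.0566.
Compose with the shock front (u' = -0.151 in the knot frame): u_2 = (-0.151 + (-0.057)) / (1 + (-0.151)·(-0.057)) = -0.2076/1.0086 = -0.2059.
Compose with the further object (u' = -0.711 in the shock front frame): u_3 = (-0.711 + (-0.206)) / (1 + (-0.711)·(-0.206)) = -0.9169/1.1464 = -0.7998.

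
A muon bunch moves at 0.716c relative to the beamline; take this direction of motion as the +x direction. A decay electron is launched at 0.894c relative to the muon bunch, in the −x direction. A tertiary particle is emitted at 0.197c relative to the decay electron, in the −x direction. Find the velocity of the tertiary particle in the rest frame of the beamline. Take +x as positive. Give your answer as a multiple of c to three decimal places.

-0.630c

Apply u = (u' + v)/(1 + u'v/c²) successively, working outward toward the beamline.
Start: velocity of the muon bunch relative to the beamline = 0.7160c.
Compose with the decay electron (u' = -0.894 in the muon bunch frame): u_1 = (-0.894 + 0.716) / (1 + (-0.894)·0.716) = -0.1780/0.3599 = -0.4946.
Compose with the tertiary particle (u' = -0.197 in the decay electron frame): u_2 = (-0.197 + (-0.495)) / (1 + (-0.197)·(-0.495)) = -0.6916/1.0974 = -0.6302.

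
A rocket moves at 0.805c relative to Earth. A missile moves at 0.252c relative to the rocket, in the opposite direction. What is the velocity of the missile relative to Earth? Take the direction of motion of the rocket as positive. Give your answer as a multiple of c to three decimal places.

With v = 0.805 and u' = -0.252 (in units of c),
u = (u' + v)/(1 + u'v/c²):
u = (-0.252 + 0.805) / (1 + (-0.252)·0.805) = 0.5530/0.7971 = 0.6937

+0.694c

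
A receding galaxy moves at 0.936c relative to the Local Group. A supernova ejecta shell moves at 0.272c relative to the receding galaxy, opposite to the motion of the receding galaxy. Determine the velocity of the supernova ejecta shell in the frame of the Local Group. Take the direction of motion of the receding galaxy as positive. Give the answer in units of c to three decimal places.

With v = 0.936 and u' = -0.272 (in units of c),
u = (u' + v)/(1 + u'v/c²):
u = (-0.272 + 0.936) / (1 + (-0.272)·0.936) = 0.6640/0.7454 = 0.8908
(Galilean addition would give +0.664c.)

+0.891c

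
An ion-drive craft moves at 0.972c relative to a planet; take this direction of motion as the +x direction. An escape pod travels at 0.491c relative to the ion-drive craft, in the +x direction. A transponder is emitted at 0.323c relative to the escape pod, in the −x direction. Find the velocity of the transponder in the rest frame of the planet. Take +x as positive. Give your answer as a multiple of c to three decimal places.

Apply u = (u' + v)/(1 + u'v/c²) successively, working outward toward the planet.
Start: velocity of the ion-drive craft relative to the planet = 0.9720c.
Compose with the escape pod (u' = 0.491 in the ion-drive craft frame): u_1 = (0.491 + 0.972) / (1 + 0.491·0.972) = 1.4630/1.4773 = 0.9904.
Compose with the transponder (u' = -0.323 in the escape pod frame): u_2 = (-0.323 + 0.990) / (1 + (-0.323)·0.990) = 0.6674/0.6801 = 0.9812.

+0.981c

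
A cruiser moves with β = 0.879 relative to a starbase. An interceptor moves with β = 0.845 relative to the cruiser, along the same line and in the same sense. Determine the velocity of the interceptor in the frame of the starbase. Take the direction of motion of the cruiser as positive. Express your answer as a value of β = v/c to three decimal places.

β = 0.989

With v = 0.879 and u' = 0.845 (in units of c),
u = (u' + v)/(1 + u'v/c²):
u = (0.845 + 0.879) / (1 + 0.845·0.879) = 1.7240/1.7428 = 0.9892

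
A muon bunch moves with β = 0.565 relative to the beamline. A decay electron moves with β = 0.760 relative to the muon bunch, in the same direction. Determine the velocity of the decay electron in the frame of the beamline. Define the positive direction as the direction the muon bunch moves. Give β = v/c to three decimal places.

With v = 0.565 and u' = 0.760 (in units of c),
u = (u' + v)/(1 + u'v/c²):
u = (0.760 + 0.565) / (1 + 0.760·0.565) = 1.3250/1.4294 = 0.9270

β = 0.927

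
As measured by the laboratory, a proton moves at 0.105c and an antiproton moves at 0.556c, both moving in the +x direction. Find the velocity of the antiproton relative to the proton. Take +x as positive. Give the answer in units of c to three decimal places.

+0.479c

β_A = 0.105, β_B = 0.556.
Transform to A's frame with the inverse velocity-addition law: u' = (u − v)/(1 − uv/c²), taking u = β_B and v = β_A.
u' = (0.556 − 0.105) / (1 − (0.105)(0.556)) = 0.4510/0.9416 = 0.4790.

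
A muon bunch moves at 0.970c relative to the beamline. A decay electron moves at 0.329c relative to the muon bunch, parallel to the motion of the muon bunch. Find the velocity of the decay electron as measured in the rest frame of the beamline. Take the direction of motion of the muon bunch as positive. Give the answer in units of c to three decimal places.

0.985c

With v = 0.970 and u' = 0.329 (in units of c),
u = (u' + v)/(1 + u'v/c²):
u = (0.329 + 0.970) / (1 + 0.329·0.970) = 1.2990/1.3191 = 0.9847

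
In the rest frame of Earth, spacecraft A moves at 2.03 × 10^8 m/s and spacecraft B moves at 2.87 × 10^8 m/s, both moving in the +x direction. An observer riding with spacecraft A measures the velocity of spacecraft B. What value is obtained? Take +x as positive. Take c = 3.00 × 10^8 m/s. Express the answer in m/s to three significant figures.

+2.38 × 10^8 m/s

β_A = 0.677, β_B = 0.957 (dividing each by c = 3.00 × 10^8 m/s).
Transform to A's frame with the inverse velocity-addition law: u' = (u − v)/(1 − uv/c²), taking u = β_B and v = β_A.
u' = (0.957 − 0.677) / (1 − (0.677)(0.957)) = 0.2800/0.3527 = 0.7940.
u' = 0.7940 × 3.00 × 10^8 m/s.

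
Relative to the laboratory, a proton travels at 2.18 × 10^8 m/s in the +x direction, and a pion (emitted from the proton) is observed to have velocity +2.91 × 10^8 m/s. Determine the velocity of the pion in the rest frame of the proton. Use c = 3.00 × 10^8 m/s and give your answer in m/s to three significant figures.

v = 0.727c, u = 0.970c.
Invert the composition law: u' = (u − v)/(1 − uv/c²).
u' = (0.970 − 0.727) / (1 − (0.970)(0.727)) = 0.2433/0.2951 = 0.8245.
u' = 0.8245 × 3.00 × 10^8 m/s.

+2.47 × 10^8 m/s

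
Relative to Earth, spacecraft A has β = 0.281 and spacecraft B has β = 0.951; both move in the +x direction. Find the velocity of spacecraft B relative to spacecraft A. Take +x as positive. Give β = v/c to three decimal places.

β = +0.914

β_A = 0.281, β_B = 0.951.
Transform to A's frame with the inverse velocity-addition law: u' = (u − v)/(1 − uv/c²), taking u = β_B and v = β_A.
u' = (0.951 − 0.281) / (1 − (0.281)(0.951)) = 0.6700/0.7328 = 0.9143.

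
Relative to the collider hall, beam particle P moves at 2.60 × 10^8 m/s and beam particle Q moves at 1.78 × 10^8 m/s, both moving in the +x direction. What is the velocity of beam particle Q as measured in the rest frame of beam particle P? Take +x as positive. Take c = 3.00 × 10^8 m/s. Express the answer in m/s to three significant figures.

β_A = 0.867, β_B = 0.593 (dividing each by c = 3.00 × 10^8 m/s).
Transform to A's frame with the inverse velocity-addition law: u' = (u − v)/(1 − uv/c²), taking u = β_B and v = β_A.
u' = (0.593 − 0.867) / (1 − (0.867)(0.593)) = -0.2733/0.4858 = -0.5627.
u' = -0.5627 × 3.00 × 10^8 m/s.

-1.69 × 10^8 m/s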